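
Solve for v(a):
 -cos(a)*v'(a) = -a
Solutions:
 v(a) = C1 + Integral(a/cos(a), a)


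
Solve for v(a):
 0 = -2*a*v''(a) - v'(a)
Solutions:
 v(a) = C1 + C2*sqrt(a)


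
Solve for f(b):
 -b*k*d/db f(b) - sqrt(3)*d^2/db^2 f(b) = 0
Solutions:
 f(b) = Piecewise((-sqrt(2)*3^(1/4)*sqrt(pi)*C1*erf(sqrt(2)*3^(3/4)*b*sqrt(k)/6)/(2*sqrt(k)) - C2, (k > 0) | (k < 0)), (-C1*b - C2, True))


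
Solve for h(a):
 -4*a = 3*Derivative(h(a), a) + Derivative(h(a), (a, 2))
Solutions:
 h(a) = C1 + C2*exp(-3*a) - 2*a^2/3 + 4*a/9


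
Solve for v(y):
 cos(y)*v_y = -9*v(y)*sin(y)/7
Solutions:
 v(y) = C1*cos(y)^(9/7)


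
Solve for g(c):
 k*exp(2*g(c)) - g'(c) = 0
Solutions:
 g(c) = log(-sqrt(-1/(C1 + c*k))) - log(2)/2
 g(c) = log(-1/(C1 + c*k))/2 - log(2)/2


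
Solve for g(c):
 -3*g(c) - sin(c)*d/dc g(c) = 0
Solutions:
 g(c) = C1*(cos(c) + 1)^(3/2)/(cos(c) - 1)^(3/2)


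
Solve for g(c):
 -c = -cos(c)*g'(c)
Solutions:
 g(c) = C1 + Integral(c/cos(c), c)


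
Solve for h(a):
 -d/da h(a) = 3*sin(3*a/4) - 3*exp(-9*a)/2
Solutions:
 h(a) = C1 + 4*cos(3*a/4) - exp(-9*a)/6


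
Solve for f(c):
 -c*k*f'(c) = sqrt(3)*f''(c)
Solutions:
 f(c) = Piecewise((-sqrt(2)*3^(1/4)*sqrt(pi)*C1*erf(sqrt(2)*3^(3/4)*c*sqrt(k)/6)/(2*sqrt(k)) - C2, (k > 0) | (k < 0)), (-C1*c - C2, True))


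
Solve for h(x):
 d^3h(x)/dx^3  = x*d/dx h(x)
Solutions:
 h(x) = C1 + Integral(C2*airyai(x) + C3*airybi(x), x)


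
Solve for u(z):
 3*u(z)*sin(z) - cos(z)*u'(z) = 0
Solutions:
 u(z) = C1/cos(z)^3


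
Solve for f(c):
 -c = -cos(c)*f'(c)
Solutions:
 f(c) = C1 + Integral(c/cos(c), c)


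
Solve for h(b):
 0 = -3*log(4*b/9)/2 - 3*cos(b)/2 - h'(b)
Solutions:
 h(b) = C1 - 3*b*log(b)/2 - 3*b*log(2) + 3*b/2 + 3*b*log(3) - 3*sin(b)/2


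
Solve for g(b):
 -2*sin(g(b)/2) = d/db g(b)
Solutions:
 g(b) = -2*acos((-C1 - exp(2*b))/(C1 - exp(2*b))) + 4*pi
 g(b) = 2*acos((-C1 - exp(2*b))/(C1 - exp(2*b)))


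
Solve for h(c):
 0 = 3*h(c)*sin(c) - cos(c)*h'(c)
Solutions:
 h(c) = C1/cos(c)^3


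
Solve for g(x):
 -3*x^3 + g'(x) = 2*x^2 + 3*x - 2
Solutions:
 g(x) = C1 + 3*x^4/4 + 2*x^3/3 + 3*x^2/2 - 2*x


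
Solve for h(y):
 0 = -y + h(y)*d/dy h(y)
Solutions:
 h(y) = -sqrt(C1 + y^2)
 h(y) = sqrt(C1 + y^2)


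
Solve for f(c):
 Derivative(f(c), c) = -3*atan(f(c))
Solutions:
 Integral(1/atan(_y), (_y, f(c))) = C1 - 3*c


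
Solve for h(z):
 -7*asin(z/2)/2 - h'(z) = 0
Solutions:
 h(z) = C1 - 7*z*asin(z/2)/2 - 7*sqrt(4 - z^2)/2


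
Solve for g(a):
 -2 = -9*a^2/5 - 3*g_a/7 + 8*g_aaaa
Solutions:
 g(a) = C1 + C4*exp(3^(1/3)*7^(2/3)*a/14) - 7*a^3/5 + 14*a/3 + (C2*sin(3^(5/6)*7^(2/3)*a/28) + C3*cos(3^(5/6)*7^(2/3)*a/28))*exp(-3^(1/3)*7^(2/3)*a/28)


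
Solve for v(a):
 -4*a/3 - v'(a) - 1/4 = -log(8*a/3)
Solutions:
 v(a) = C1 - 2*a^2/3 + a*log(a) - 5*a/4 + a*log(8/3)


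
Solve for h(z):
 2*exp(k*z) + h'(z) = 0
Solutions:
 h(z) = C1 - 2*exp(k*z)/k


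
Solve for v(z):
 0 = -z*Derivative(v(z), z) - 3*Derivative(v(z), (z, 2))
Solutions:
 v(z) = C1 + C2*erf(sqrt(6)*z/6)


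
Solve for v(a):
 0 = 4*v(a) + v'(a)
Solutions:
 v(a) = C1*exp(-4*a)


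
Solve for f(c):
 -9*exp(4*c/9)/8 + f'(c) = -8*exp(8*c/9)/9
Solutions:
 f(c) = C1 + 81*exp(4*c/9)/32 - exp(c)^(8/9)


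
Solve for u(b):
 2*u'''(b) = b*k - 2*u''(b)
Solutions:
 u(b) = C1 + C2*b + C3*exp(-b) + b^3*k/12 - b^2*k/4


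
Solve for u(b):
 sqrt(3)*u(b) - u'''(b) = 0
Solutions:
 u(b) = C3*exp(3^(1/6)*b) + (C1*sin(3^(2/3)*b/2) + C2*cos(3^(2/3)*b/2))*exp(-3^(1/6)*b/2)


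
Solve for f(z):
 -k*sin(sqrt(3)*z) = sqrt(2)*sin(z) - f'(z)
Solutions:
 f(z) = C1 - sqrt(3)*k*cos(sqrt(3)*z)/3 - sqrt(2)*cos(z)


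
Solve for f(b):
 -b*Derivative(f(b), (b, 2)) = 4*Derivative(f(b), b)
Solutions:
 f(b) = C1 + C2/b^3


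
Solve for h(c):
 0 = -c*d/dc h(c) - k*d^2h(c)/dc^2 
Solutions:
 h(c) = C1 + C2*sqrt(k)*erf(sqrt(2)*c*sqrt(1/k)/2)


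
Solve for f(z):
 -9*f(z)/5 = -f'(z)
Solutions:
 f(z) = C1*exp(9*z/5)


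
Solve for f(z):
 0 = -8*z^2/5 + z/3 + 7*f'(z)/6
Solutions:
 f(z) = C1 + 16*z^3/35 - z^2/7


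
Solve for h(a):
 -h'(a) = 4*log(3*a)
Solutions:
 h(a) = C1 - 4*a*log(a) - a*log(81) + 4*a


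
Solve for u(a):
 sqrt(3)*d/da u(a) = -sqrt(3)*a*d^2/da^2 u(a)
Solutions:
 u(a) = C1 + C2*log(a)


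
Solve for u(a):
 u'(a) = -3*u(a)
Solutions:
 u(a) = C1*exp(-3*a)


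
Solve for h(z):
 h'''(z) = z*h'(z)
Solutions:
 h(z) = C1 + Integral(C2*airyai(z) + C3*airybi(z), z)


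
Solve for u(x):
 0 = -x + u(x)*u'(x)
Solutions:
 u(x) = -sqrt(C1 + x^2)
 u(x) = sqrt(C1 + x^2)


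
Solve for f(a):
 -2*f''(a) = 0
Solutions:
 f(a) = C1 + C2*a


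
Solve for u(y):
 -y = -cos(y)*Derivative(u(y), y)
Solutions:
 u(y) = C1 + Integral(y/cos(y), y)


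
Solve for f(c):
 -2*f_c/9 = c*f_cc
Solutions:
 f(c) = C1 + C2*c^(7/9)


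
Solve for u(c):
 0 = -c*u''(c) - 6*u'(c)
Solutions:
 u(c) = C1 + C2/c^5


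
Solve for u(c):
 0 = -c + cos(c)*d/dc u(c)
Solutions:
 u(c) = C1 + Integral(c/cos(c), c)


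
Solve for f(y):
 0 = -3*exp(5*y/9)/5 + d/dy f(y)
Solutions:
 f(y) = C1 + 27*exp(5*y/9)/25


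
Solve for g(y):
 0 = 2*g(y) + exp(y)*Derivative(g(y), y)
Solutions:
 g(y) = C1*exp(2*exp(-y))


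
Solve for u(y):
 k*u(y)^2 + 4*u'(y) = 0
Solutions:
 u(y) = 4/(C1 + k*y)


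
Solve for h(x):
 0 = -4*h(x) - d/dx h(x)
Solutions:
 h(x) = C1*exp(-4*x)


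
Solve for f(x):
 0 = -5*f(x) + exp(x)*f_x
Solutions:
 f(x) = C1*exp(-5*exp(-x))


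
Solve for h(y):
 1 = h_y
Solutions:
 h(y) = C1 + y


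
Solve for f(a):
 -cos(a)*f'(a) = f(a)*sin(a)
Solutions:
 f(a) = C1*cos(a)


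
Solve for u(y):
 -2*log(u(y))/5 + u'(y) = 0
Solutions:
 li(u(y)) = C1 + 2*y/5


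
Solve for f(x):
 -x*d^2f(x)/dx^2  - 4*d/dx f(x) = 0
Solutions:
 f(x) = C1 + C2/x^3


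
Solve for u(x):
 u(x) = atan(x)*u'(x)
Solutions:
 u(x) = C1*exp(Integral(1/atan(x), x))


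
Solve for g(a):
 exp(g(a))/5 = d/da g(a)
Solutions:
 g(a) = log(-1/(C1 + a)) + log(5)


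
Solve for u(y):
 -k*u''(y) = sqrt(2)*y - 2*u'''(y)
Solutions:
 u(y) = C1 + C2*y + C3*exp(k*y/2) - sqrt(2)*y^3/(6*k) - sqrt(2)*y^2/k^2


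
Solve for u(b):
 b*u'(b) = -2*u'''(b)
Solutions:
 u(b) = C1 + Integral(C2*airyai(-2^(2/3)*b/2) + C3*airybi(-2^(2/3)*b/2), b)


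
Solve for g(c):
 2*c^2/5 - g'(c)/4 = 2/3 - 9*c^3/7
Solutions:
 g(c) = C1 + 9*c^4/7 + 8*c^3/15 - 8*c/3


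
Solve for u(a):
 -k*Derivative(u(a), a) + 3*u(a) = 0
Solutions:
 u(a) = C1*exp(3*a/k)


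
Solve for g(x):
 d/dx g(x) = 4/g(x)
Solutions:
 g(x) = -sqrt(C1 + 8*x)
 g(x) = sqrt(C1 + 8*x)


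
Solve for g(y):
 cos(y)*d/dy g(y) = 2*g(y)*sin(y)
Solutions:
 g(y) = C1/cos(y)^2


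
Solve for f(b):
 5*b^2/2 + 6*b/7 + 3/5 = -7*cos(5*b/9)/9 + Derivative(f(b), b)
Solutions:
 f(b) = C1 + 5*b^3/6 + 3*b^2/7 + 3*b/5 + 7*sin(5*b/9)/5


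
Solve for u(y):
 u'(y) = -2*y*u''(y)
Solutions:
 u(y) = C1 + C2*sqrt(y)


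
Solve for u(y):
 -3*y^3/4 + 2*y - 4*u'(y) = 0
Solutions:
 u(y) = C1 - 3*y^4/64 + y^2/4


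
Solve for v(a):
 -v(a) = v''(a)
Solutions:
 v(a) = C1*sin(a) + C2*cos(a)


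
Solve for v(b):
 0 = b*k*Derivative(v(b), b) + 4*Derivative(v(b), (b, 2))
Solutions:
 v(b) = Piecewise((-sqrt(2)*sqrt(pi)*C1*erf(sqrt(2)*b*sqrt(k)/4)/sqrt(k) - C2, (k > 0) | (k < 0)), (-C1*b - C2, True))


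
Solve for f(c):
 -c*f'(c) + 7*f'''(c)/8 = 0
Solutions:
 f(c) = C1 + Integral(C2*airyai(2*7^(2/3)*c/7) + C3*airybi(2*7^(2/3)*c/7), c)


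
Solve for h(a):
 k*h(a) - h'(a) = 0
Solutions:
 h(a) = C1*exp(a*k)


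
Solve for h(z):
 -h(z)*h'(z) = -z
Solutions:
 h(z) = -sqrt(C1 + z^2)
 h(z) = sqrt(C1 + z^2)


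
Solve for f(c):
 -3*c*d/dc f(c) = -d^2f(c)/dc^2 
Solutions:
 f(c) = C1 + C2*erfi(sqrt(6)*c/2)


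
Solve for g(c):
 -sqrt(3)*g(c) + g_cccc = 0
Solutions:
 g(c) = C1*exp(-3^(1/8)*c) + C2*exp(3^(1/8)*c) + C3*sin(3^(1/8)*c) + C4*cos(3^(1/8)*c)


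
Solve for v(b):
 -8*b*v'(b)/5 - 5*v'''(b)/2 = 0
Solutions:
 v(b) = C1 + Integral(C2*airyai(-2*10^(1/3)*b/5) + C3*airybi(-2*10^(1/3)*b/5), b)


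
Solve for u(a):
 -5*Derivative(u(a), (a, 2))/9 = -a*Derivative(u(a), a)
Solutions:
 u(a) = C1 + C2*erfi(3*sqrt(10)*a/10)


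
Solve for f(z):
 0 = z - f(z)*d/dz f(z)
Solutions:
 f(z) = -sqrt(C1 + z^2)
 f(z) = sqrt(C1 + z^2)


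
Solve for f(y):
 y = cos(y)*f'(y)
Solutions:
 f(y) = C1 + Integral(y/cos(y), y)


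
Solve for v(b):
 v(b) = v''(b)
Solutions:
 v(b) = C1*exp(-b) + C2*exp(b)


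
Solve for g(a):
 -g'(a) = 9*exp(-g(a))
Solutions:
 g(a) = log(C1 - 9*a)


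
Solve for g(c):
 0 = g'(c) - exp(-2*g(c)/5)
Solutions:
 g(c) = 5*log(-sqrt(C1 + c)) - 5*log(5) + 5*log(10)/2
 g(c) = 5*log(C1 + c)/2 - 5*log(5) + 5*log(10)/2


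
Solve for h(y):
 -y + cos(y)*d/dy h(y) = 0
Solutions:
 h(y) = C1 + Integral(y/cos(y), y)


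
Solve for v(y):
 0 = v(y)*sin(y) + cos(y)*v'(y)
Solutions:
 v(y) = C1*cos(y)


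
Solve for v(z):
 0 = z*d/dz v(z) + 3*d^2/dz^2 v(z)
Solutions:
 v(z) = C1 + C2*erf(sqrt(6)*z/6)


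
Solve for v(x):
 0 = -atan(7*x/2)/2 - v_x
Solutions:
 v(x) = C1 - x*atan(7*x/2)/2 + log(49*x^2 + 4)/14


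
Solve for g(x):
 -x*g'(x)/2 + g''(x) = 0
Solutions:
 g(x) = C1 + C2*erfi(x/2)


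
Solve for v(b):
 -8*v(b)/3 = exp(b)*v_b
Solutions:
 v(b) = C1*exp(8*exp(-b)/3)


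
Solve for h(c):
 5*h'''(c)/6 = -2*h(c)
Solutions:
 h(c) = C3*exp(c*(-12^(1/3)*5^(2/3) + 3*10^(2/3)*3^(1/3))/20)*sin(10^(2/3)*3^(5/6)*c/10) + C4*exp(c*(-12^(1/3)*5^(2/3) + 3*10^(2/3)*3^(1/3))/20)*cos(10^(2/3)*3^(5/6)*c/10) + C5*exp(-c*(12^(1/3)*5^(2/3) + 3*10^(2/3)*3^(1/3))/20) + (C1*sin(10^(2/3)*3^(5/6)*c/10) + C2*cos(10^(2/3)*3^(5/6)*c/10))*exp(12^(1/3)*5^(2/3)*c/10)


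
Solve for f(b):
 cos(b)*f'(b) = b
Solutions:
 f(b) = C1 + Integral(b/cos(b), b)


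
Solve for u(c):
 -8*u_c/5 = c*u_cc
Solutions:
 u(c) = C1 + C2/c^(3/5)


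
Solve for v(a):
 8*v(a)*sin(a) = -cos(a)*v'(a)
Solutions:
 v(a) = C1*cos(a)^8


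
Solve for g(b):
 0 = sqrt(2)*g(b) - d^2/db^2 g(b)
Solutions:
 g(b) = C1*exp(-2^(1/4)*b) + C2*exp(2^(1/4)*b)


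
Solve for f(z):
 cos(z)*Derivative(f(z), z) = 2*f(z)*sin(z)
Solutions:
 f(z) = C1/cos(z)^2


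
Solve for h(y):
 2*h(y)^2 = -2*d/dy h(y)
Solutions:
 h(y) = 1/(C1 + y)


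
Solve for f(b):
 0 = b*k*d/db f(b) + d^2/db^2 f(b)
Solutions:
 f(b) = Piecewise((-sqrt(2)*sqrt(pi)*C1*erf(sqrt(2)*b*sqrt(k)/2)/(2*sqrt(k)) - C2, (k > 0) | (k < 0)), (-C1*b - C2, True))


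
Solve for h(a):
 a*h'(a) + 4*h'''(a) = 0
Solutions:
 h(a) = C1 + Integral(C2*airyai(-2^(1/3)*a/2) + C3*airybi(-2^(1/3)*a/2), a)


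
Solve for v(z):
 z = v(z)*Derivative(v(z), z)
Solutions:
 v(z) = -sqrt(C1 + z^2)
 v(z) = sqrt(C1 + z^2)


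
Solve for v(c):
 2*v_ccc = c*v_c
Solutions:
 v(c) = C1 + Integral(C2*airyai(2^(2/3)*c/2) + C3*airybi(2^(2/3)*c/2), c)


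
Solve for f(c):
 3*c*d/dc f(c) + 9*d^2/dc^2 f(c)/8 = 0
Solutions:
 f(c) = C1 + C2*erf(2*sqrt(3)*c/3)


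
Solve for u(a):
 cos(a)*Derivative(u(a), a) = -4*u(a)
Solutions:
 u(a) = C1*(sin(a)^2 - 2*sin(a) + 1)/(sin(a)^2 + 2*sin(a) + 1)


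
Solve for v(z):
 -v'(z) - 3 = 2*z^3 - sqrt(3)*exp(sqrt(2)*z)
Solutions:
 v(z) = C1 - z^4/2 - 3*z + sqrt(6)*exp(sqrt(2)*z)/2


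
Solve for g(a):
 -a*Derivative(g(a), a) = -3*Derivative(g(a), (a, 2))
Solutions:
 g(a) = C1 + C2*erfi(sqrt(6)*a/6)


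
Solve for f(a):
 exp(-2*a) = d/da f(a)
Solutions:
 f(a) = C1 - exp(-2*a)/2


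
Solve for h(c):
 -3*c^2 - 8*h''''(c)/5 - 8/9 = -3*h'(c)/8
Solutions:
 h(c) = C1 + C4*exp(15^(1/3)*c/4) + 8*c^3/3 + 64*c/27 + (C2*sin(3^(5/6)*5^(1/3)*c/8) + C3*cos(3^(5/6)*5^(1/3)*c/8))*exp(-15^(1/3)*c/8)


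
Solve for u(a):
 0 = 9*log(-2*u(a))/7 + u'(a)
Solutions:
 7*Integral(1/(log(-_y) + log(2)), (_y, u(a)))/9 = C1 - a


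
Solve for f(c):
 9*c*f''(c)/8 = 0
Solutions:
 f(c) = C1 + C2*c


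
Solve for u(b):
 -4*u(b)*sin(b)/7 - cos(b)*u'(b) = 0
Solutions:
 u(b) = C1*cos(b)^(4/7)


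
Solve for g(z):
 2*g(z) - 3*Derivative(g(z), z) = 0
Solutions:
 g(z) = C1*exp(2*z/3)


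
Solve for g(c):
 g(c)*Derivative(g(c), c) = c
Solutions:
 g(c) = -sqrt(C1 + c^2)
 g(c) = sqrt(C1 + c^2)


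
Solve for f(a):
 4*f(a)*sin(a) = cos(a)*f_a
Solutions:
 f(a) = C1/cos(a)^4


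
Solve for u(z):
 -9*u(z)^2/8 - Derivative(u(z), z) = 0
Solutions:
 u(z) = 8/(C1 + 9*z)


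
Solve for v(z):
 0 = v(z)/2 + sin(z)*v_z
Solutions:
 v(z) = C1*(cos(z) + 1)^(1/4)/(cos(z) - 1)^(1/4)


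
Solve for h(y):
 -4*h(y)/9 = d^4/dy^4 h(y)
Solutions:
 h(y) = (C1*sin(sqrt(3)*y/3) + C2*cos(sqrt(3)*y/3))*exp(-sqrt(3)*y/3) + (C3*sin(sqrt(3)*y/3) + C4*cos(sqrt(3)*y/3))*exp(sqrt(3)*y/3)


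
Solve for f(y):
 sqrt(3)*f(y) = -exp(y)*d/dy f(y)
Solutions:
 f(y) = C1*exp(sqrt(3)*exp(-y))


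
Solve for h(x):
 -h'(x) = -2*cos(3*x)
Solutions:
 h(x) = C1 + 2*sin(3*x)/3


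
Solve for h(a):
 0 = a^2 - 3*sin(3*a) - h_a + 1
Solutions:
 h(a) = C1 + a^3/3 + a + cos(3*a)


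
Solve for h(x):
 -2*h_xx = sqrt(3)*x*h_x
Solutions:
 h(x) = C1 + C2*erf(3^(1/4)*x/2)


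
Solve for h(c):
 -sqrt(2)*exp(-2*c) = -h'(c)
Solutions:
 h(c) = C1 - sqrt(2)*exp(-2*c)/2


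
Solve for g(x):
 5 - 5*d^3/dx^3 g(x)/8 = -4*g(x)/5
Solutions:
 g(x) = C3*exp(2*2^(2/3)*5^(1/3)*x/5) + (C1*sin(2^(2/3)*sqrt(3)*5^(1/3)*x/5) + C2*cos(2^(2/3)*sqrt(3)*5^(1/3)*x/5))*exp(-2^(2/3)*5^(1/3)*x/5) - 25/4


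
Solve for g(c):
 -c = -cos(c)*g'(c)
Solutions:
 g(c) = C1 + Integral(c/cos(c), c)


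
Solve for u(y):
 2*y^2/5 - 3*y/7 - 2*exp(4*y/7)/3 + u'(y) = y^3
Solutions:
 u(y) = C1 + y^4/4 - 2*y^3/15 + 3*y^2/14 + 7*exp(4*y/7)/6


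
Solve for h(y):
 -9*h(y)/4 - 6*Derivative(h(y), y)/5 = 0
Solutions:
 h(y) = C1*exp(-15*y/8)


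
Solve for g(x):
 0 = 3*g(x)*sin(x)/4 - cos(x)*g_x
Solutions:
 g(x) = C1/cos(x)^(3/4)


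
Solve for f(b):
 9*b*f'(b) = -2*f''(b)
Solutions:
 f(b) = C1 + C2*erf(3*b/2)


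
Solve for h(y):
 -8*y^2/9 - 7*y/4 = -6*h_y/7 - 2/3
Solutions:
 h(y) = C1 + 28*y^3/81 + 49*y^2/48 - 7*y/9


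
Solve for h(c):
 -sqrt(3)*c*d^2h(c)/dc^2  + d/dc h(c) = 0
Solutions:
 h(c) = C1 + C2*c^(sqrt(3)/3 + 1)


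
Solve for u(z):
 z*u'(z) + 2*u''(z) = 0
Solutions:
 u(z) = C1 + C2*erf(z/2)


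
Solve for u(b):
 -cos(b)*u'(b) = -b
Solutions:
 u(b) = C1 + Integral(b/cos(b), b)


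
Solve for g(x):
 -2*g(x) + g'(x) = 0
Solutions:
 g(x) = C1*exp(2*x)


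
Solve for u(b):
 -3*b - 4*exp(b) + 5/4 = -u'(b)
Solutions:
 u(b) = C1 + 3*b^2/2 - 5*b/4 + 4*exp(b)


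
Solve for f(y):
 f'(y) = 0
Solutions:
 f(y) = C1


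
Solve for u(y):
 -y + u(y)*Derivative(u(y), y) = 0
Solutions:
 u(y) = -sqrt(C1 + y^2)
 u(y) = sqrt(C1 + y^2)


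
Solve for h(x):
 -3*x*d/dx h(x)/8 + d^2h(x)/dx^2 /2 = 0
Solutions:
 h(x) = C1 + C2*erfi(sqrt(6)*x/4)


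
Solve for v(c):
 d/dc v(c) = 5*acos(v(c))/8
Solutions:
 Integral(1/acos(_y), (_y, v(c))) = C1 + 5*c/8


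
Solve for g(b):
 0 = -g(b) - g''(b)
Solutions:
 g(b) = C1*sin(b) + C2*cos(b)


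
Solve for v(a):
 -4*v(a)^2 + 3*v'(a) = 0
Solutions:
 v(a) = -3/(C1 + 4*a)


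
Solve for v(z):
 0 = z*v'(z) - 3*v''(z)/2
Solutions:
 v(z) = C1 + C2*erfi(sqrt(3)*z/3)


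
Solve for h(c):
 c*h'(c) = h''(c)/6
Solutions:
 h(c) = C1 + C2*erfi(sqrt(3)*c)


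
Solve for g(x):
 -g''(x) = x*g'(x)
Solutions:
 g(x) = C1 + C2*erf(sqrt(2)*x/2)


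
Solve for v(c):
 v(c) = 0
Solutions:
 v(c) = 0


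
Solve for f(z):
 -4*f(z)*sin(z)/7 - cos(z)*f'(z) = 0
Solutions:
 f(z) = C1*cos(z)^(4/7)


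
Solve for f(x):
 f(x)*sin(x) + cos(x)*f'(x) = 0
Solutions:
 f(x) = C1*cos(x)


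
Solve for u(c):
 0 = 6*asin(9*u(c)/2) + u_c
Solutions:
 Integral(1/asin(9*_y/2), (_y, u(c))) = C1 - 6*c


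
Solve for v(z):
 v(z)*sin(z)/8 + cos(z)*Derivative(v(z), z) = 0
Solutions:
 v(z) = C1*cos(z)^(1/8)


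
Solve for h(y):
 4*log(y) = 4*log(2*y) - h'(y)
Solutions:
 h(y) = C1 + 4*y*log(2)


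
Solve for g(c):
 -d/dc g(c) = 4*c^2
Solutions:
 g(c) = C1 - 4*c^3/3


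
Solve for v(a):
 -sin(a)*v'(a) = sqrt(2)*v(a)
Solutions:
 v(a) = C1*(cos(a) + 1)^(sqrt(2)/2)/(cos(a) - 1)^(sqrt(2)/2)


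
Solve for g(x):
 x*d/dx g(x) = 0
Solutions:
 g(x) = C1


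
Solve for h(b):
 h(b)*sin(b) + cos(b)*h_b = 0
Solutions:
 h(b) = C1*cos(b)


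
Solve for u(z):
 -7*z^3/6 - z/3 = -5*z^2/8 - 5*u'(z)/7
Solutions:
 u(z) = C1 + 49*z^4/120 - 7*z^3/24 + 7*z^2/30


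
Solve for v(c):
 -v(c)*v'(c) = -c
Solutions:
 v(c) = -sqrt(C1 + c^2)
 v(c) = sqrt(C1 + c^2)


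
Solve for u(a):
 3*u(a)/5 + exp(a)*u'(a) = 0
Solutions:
 u(a) = C1*exp(3*exp(-a)/5)


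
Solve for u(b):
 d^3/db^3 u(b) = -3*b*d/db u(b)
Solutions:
 u(b) = C1 + Integral(C2*airyai(-3^(1/3)*b) + C3*airybi(-3^(1/3)*b), b)


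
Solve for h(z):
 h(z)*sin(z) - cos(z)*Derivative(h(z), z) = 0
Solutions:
 h(z) = C1/cos(z)


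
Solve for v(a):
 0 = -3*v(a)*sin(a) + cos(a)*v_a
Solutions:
 v(a) = C1/cos(a)^3


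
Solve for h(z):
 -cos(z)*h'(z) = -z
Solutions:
 h(z) = C1 + Integral(z/cos(z), z)


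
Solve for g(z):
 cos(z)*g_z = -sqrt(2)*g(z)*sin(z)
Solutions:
 g(z) = C1*cos(z)^(sqrt(2))


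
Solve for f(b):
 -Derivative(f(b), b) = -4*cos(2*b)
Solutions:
 f(b) = C1 + 2*sin(2*b)


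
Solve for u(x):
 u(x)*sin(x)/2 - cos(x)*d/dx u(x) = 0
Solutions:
 u(x) = C1/sqrt(cos(x))


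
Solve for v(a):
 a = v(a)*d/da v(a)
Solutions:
 v(a) = -sqrt(C1 + a^2)
 v(a) = sqrt(C1 + a^2)


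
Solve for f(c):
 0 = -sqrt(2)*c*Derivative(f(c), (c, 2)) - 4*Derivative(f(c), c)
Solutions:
 f(c) = C1 + C2*c^(1 - 2*sqrt(2))


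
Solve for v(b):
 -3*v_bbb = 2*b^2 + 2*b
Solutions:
 v(b) = C1 + C2*b + C3*b^2 - b^5/90 - b^4/36


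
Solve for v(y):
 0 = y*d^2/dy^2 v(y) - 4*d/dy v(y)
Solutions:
 v(y) = C1 + C2*y^5


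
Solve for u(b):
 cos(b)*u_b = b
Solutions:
 u(b) = C1 + Integral(b/cos(b), b)


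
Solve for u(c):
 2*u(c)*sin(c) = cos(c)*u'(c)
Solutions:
 u(c) = C1/cos(c)^2


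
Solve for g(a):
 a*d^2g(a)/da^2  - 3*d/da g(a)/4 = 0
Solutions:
 g(a) = C1 + C2*a^(7/4)


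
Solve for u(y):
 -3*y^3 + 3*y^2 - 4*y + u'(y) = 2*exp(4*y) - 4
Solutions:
 u(y) = C1 + 3*y^4/4 - y^3 + 2*y^2 - 4*y + exp(4*y)/2


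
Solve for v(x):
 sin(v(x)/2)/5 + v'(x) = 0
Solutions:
 x/5 + log(cos(v(x)/2) - 1) - log(cos(v(x)/2) + 1) = C1


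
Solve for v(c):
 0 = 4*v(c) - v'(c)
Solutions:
 v(c) = C1*exp(4*c)


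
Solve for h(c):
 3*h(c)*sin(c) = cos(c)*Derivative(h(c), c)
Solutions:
 h(c) = C1/cos(c)^3


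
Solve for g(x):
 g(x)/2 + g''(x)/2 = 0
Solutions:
 g(x) = C1*sin(x) + C2*cos(x)


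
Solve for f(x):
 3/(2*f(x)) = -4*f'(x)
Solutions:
 f(x) = -sqrt(C1 - 3*x)/2
 f(x) = sqrt(C1 - 3*x)/2


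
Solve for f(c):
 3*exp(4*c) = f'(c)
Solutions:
 f(c) = C1 + 3*exp(4*c)/4


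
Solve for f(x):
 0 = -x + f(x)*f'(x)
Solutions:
 f(x) = -sqrt(C1 + x^2)
 f(x) = sqrt(C1 + x^2)


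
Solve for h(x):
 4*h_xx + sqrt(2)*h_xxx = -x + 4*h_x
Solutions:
 h(x) = C1 + C2*exp(sqrt(2)*x*(-1 + sqrt(1 + sqrt(2)))) + C3*exp(-sqrt(2)*x*(1 + sqrt(1 + sqrt(2)))) + x^2/8 + x/4


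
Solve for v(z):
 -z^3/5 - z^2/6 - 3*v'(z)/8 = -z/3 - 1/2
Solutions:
 v(z) = C1 - 2*z^4/15 - 4*z^3/27 + 4*z^2/9 + 4*z/3


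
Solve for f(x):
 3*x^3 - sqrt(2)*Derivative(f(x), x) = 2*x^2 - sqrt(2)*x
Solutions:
 f(x) = C1 + 3*sqrt(2)*x^4/8 - sqrt(2)*x^3/3 + x^2/2


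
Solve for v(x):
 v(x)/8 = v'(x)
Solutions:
 v(x) = C1*exp(x/8)


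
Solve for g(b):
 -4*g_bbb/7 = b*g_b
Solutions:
 g(b) = C1 + Integral(C2*airyai(-14^(1/3)*b/2) + C3*airybi(-14^(1/3)*b/2), b)


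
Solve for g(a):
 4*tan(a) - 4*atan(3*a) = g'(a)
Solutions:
 g(a) = C1 - 4*a*atan(3*a) + 2*log(9*a^2 + 1)/3 - 4*log(cos(a))


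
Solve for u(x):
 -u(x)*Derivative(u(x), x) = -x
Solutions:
 u(x) = -sqrt(C1 + x^2)
 u(x) = sqrt(C1 + x^2)


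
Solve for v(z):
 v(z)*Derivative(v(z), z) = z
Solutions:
 v(z) = -sqrt(C1 + z^2)
 v(z) = sqrt(C1 + z^2)


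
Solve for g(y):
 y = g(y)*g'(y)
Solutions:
 g(y) = -sqrt(C1 + y^2)
 g(y) = sqrt(C1 + y^2)


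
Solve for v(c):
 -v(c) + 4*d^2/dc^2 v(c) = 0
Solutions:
 v(c) = C1*exp(-c/2) + C2*exp(c/2)


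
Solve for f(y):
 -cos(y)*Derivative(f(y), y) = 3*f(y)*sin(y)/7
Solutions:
 f(y) = C1*cos(y)^(3/7)


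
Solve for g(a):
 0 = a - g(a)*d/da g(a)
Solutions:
 g(a) = -sqrt(C1 + a^2)
 g(a) = sqrt(C1 + a^2)


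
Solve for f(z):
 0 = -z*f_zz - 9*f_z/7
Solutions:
 f(z) = C1 + C2/z^(2/7)


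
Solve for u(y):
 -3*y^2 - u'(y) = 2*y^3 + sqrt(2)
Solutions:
 u(y) = C1 - y^4/2 - y^3 - sqrt(2)*y


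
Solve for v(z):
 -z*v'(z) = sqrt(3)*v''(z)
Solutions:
 v(z) = C1 + C2*erf(sqrt(2)*3^(3/4)*z/6)


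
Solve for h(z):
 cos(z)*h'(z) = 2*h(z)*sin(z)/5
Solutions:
 h(z) = C1/cos(z)^(2/5)


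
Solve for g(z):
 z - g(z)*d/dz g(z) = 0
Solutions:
 g(z) = -sqrt(C1 + z^2)
 g(z) = sqrt(C1 + z^2)


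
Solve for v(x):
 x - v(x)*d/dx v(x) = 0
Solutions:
 v(x) = -sqrt(C1 + x^2)
 v(x) = sqrt(C1 + x^2)


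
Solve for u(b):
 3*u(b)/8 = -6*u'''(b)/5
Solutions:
 u(b) = C3*exp(-2^(2/3)*5^(1/3)*b/4) + (C1*sin(2^(2/3)*sqrt(3)*5^(1/3)*b/8) + C2*cos(2^(2/3)*sqrt(3)*5^(1/3)*b/8))*exp(2^(2/3)*5^(1/3)*b/8)


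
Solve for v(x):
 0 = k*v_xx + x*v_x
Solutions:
 v(x) = C1 + C2*sqrt(k)*erf(sqrt(2)*x*sqrt(1/k)/2)


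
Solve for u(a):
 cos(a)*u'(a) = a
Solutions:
 u(a) = C1 + Integral(a/cos(a), a)


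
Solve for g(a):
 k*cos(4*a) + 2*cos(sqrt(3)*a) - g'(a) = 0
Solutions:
 g(a) = C1 + k*sin(4*a)/4 + 2*sqrt(3)*sin(sqrt(3)*a)/3


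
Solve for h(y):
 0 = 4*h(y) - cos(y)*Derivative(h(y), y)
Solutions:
 h(y) = C1*(sin(y)^2 + 2*sin(y) + 1)/(sin(y)^2 - 2*sin(y) + 1)


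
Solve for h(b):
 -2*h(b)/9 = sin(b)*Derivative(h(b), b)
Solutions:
 h(b) = C1*(cos(b) + 1)^(1/9)/(cos(b) - 1)^(1/9)


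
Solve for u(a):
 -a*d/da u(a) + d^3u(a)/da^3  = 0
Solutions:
 u(a) = C1 + Integral(C2*airyai(a) + C3*airybi(a), a)


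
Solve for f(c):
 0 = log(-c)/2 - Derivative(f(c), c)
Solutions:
 f(c) = C1 + c*log(-c)/2 - c/2


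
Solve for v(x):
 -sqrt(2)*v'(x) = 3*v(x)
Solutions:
 v(x) = C1*exp(-3*sqrt(2)*x/2)


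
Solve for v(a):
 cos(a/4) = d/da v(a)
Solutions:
 v(a) = C1 + 4*sin(a/4)


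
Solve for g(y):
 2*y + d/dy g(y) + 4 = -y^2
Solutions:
 g(y) = C1 - y^3/3 - y^2 - 4*y


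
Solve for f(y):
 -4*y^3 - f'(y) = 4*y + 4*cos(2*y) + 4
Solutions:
 f(y) = C1 - y^4 - 2*y^2 - 4*y - 2*sin(2*y)


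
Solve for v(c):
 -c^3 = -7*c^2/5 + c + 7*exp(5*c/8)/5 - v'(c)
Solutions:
 v(c) = C1 + c^4/4 - 7*c^3/15 + c^2/2 + 56*exp(5*c/8)/25


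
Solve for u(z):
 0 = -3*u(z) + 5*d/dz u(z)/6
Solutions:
 u(z) = C1*exp(18*z/5)


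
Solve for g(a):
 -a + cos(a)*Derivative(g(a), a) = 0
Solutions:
 g(a) = C1 + Integral(a/cos(a), a)


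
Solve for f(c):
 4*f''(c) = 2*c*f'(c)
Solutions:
 f(c) = C1 + C2*erfi(c/2)


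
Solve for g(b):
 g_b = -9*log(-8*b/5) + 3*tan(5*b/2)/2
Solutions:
 g(b) = C1 - 9*b*log(-b) - 27*b*log(2) + 9*b + 9*b*log(5) - 3*log(cos(5*b/2))/5


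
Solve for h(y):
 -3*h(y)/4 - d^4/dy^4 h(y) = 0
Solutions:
 h(y) = (C1*sin(3^(1/4)*y/2) + C2*cos(3^(1/4)*y/2))*exp(-3^(1/4)*y/2) + (C3*sin(3^(1/4)*y/2) + C4*cos(3^(1/4)*y/2))*exp(3^(1/4)*y/2)


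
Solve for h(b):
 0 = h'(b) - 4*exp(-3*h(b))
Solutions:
 h(b) = log(C1 + 12*b)/3
 h(b) = log((-3^(1/3) - 3^(5/6)*I)*(C1 + 4*b)^(1/3)/2)
 h(b) = log((-3^(1/3) + 3^(5/6)*I)*(C1 + 4*b)^(1/3)/2)


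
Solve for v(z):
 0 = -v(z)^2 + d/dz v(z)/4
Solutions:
 v(z) = -1/(C1 + 4*z)


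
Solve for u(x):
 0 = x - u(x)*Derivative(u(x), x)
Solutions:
 u(x) = -sqrt(C1 + x^2)
 u(x) = sqrt(C1 + x^2)


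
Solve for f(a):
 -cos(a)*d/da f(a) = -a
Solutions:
 f(a) = C1 + Integral(a/cos(a), a)


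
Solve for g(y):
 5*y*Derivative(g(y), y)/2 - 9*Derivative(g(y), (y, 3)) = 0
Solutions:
 g(y) = C1 + Integral(C2*airyai(60^(1/3)*y/6) + C3*airybi(60^(1/3)*y/6), y)


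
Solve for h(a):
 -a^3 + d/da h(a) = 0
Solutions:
 h(a) = C1 + a^4/4


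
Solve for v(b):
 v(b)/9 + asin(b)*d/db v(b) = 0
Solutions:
 v(b) = C1*exp(-Integral(1/asin(b), b)/9)


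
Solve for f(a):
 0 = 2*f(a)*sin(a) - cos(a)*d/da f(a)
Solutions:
 f(a) = C1/cos(a)^2


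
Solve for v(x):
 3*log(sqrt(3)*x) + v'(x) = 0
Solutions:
 v(x) = C1 - 3*x*log(x) - 3*x*log(3)/2 + 3*x


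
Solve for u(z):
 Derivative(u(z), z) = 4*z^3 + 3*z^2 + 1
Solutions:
 u(z) = C1 + z^4 + z^3 + z


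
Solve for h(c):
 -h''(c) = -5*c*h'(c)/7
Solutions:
 h(c) = C1 + C2*erfi(sqrt(70)*c/14)


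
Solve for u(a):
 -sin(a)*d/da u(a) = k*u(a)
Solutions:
 u(a) = C1*exp(k*(-log(cos(a) - 1) + log(cos(a) + 1))/2)


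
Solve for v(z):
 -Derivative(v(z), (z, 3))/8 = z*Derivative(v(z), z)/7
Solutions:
 v(z) = C1 + Integral(C2*airyai(-2*7^(2/3)*z/7) + C3*airybi(-2*7^(2/3)*z/7), z)


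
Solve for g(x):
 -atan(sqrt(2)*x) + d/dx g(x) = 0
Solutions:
 g(x) = C1 + x*atan(sqrt(2)*x) - sqrt(2)*log(2*x^2 + 1)/4


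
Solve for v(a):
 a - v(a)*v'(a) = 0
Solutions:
 v(a) = -sqrt(C1 + a^2)
 v(a) = sqrt(C1 + a^2)


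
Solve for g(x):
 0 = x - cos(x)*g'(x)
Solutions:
 g(x) = C1 + Integral(x/cos(x), x)


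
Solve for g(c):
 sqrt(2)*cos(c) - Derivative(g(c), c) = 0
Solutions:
 g(c) = C1 + sqrt(2)*sin(c)


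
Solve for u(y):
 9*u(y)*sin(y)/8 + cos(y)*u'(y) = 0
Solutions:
 u(y) = C1*cos(y)^(9/8)


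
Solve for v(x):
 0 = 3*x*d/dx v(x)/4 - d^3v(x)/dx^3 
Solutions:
 v(x) = C1 + Integral(C2*airyai(6^(1/3)*x/2) + C3*airybi(6^(1/3)*x/2), x)


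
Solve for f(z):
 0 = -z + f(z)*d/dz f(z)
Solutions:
 f(z) = -sqrt(C1 + z^2)
 f(z) = sqrt(C1 + z^2)


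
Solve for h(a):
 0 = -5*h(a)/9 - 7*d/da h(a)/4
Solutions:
 h(a) = C1*exp(-20*a/63)


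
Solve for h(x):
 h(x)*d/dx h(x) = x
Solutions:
 h(x) = -sqrt(C1 + x^2)
 h(x) = sqrt(C1 + x^2)


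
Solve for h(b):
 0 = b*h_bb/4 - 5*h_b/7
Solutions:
 h(b) = C1 + C2*b^(27/7)


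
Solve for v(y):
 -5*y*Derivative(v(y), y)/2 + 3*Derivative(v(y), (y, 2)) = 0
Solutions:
 v(y) = C1 + C2*erfi(sqrt(15)*y/6)


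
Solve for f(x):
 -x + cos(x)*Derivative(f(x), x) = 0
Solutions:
 f(x) = C1 + Integral(x/cos(x), x)


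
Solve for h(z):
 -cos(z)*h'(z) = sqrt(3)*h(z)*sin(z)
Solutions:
 h(z) = C1*cos(z)^(sqrt(3))


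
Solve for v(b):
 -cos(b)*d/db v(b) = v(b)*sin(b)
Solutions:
 v(b) = C1*cos(b)


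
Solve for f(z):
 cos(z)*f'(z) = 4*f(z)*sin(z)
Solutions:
 f(z) = C1/cos(z)^4


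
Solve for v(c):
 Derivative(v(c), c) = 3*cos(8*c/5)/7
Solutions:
 v(c) = C1 + 15*sin(8*c/5)/56


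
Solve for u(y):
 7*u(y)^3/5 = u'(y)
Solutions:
 u(y) = -sqrt(10)*sqrt(-1/(C1 + 7*y))/2
 u(y) = sqrt(10)*sqrt(-1/(C1 + 7*y))/2


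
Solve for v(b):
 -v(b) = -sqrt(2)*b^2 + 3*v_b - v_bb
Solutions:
 v(b) = C1*exp(b*(3 - sqrt(13))/2) + C2*exp(b*(3 + sqrt(13))/2) + sqrt(2)*b^2 - 6*sqrt(2)*b + 20*sqrt(2)


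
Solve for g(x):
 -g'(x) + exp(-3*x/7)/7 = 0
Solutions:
 g(x) = C1 - exp(-3*x/7)/3


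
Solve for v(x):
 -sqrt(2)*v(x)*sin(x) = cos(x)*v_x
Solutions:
 v(x) = C1*cos(x)^(sqrt(2))


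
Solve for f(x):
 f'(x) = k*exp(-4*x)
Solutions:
 f(x) = C1 - k*exp(-4*x)/4


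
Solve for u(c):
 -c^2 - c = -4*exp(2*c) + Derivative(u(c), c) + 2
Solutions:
 u(c) = C1 - c^3/3 - c^2/2 - 2*c + 2*exp(2*c)


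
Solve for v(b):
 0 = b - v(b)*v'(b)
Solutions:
 v(b) = -sqrt(C1 + b^2)
 v(b) = sqrt(C1 + b^2)


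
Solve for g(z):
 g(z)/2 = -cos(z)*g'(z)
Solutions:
 g(z) = C1*(sin(z) - 1)^(1/4)/(sin(z) + 1)^(1/4)


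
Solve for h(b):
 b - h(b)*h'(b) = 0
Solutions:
 h(b) = -sqrt(C1 + b^2)
 h(b) = sqrt(C1 + b^2)


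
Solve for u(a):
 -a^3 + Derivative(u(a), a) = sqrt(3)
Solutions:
 u(a) = C1 + a^4/4 + sqrt(3)*a


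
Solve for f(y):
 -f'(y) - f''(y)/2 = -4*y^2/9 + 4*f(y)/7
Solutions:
 f(y) = 7*y^2/9 - 49*y/18 + (C1*sin(sqrt(7)*y/7) + C2*cos(sqrt(7)*y/7))*exp(-y) + 245/72


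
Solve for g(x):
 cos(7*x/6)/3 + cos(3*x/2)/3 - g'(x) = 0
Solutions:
 g(x) = C1 + 2*sin(7*x/6)/7 + 2*sin(3*x/2)/9


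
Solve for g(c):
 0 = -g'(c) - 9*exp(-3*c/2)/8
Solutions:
 g(c) = C1 + 3*exp(-3*c/2)/4


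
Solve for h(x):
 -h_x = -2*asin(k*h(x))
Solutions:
 Integral(1/asin(_y*k), (_y, h(x))) = C1 + 2*x


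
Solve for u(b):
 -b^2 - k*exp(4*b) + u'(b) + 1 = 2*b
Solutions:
 u(b) = C1 + b^3/3 + b^2 - b + k*exp(4*b)/4


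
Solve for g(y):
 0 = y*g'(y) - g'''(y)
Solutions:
 g(y) = C1 + Integral(C2*airyai(y) + C3*airybi(y), y)


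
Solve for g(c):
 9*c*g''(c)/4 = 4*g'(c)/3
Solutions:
 g(c) = C1 + C2*c^(43/27)


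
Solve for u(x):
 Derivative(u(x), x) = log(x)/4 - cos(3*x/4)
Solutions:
 u(x) = C1 + x*log(x)/4 - x/4 - 4*sin(3*x/4)/3


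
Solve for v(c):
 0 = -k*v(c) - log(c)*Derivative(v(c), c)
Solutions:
 v(c) = C1*exp(-k*li(c))


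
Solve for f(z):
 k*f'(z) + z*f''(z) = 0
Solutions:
 f(z) = C1 + z^(1 - re(k))*(C2*sin(log(z)*Abs(im(k))) + C3*cos(log(z)*im(k)))


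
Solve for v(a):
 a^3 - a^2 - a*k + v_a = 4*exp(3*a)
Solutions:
 v(a) = C1 - a^4/4 + a^3/3 + a^2*k/2 + 4*exp(3*a)/3


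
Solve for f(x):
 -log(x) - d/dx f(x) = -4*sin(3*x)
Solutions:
 f(x) = C1 - x*log(x) + x - 4*cos(3*x)/3


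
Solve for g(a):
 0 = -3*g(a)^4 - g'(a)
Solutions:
 g(a) = (-3^(2/3) - 3*3^(1/6)*I)*(1/(C1 + 3*a))^(1/3)/6
 g(a) = (-3^(2/3) + 3*3^(1/6)*I)*(1/(C1 + 3*a))^(1/3)/6
 g(a) = (1/(C1 + 9*a))^(1/3)


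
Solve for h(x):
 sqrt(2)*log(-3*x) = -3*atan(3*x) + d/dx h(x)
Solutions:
 h(x) = C1 + sqrt(2)*x*(log(-x) - 1) + 3*x*atan(3*x) + sqrt(2)*x*log(3) - log(9*x^2 + 1)/2


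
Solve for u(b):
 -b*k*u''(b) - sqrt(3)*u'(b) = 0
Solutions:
 u(b) = C1 + b^(((re(k) - sqrt(3))*re(k) + im(k)^2)/(re(k)^2 + im(k)^2))*(C2*sin(sqrt(3)*log(b)*Abs(im(k))/(re(k)^2 + im(k)^2)) + C3*cos(sqrt(3)*log(b)*im(k)/(re(k)^2 + im(k)^2)))


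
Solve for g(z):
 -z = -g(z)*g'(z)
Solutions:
 g(z) = -sqrt(C1 + z^2)
 g(z) = sqrt(C1 + z^2)


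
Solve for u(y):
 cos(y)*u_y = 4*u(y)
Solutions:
 u(y) = C1*(sin(y)^2 + 2*sin(y) + 1)/(sin(y)^2 - 2*sin(y) + 1)


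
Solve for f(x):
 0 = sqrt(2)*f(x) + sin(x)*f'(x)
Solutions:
 f(x) = C1*(cos(x) + 1)^(sqrt(2)/2)/(cos(x) - 1)^(sqrt(2)/2)


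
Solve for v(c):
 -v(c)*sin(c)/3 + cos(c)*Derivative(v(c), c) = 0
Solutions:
 v(c) = C1/cos(c)^(1/3)


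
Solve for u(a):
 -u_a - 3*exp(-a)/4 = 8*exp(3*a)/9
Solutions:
 u(a) = C1 - 8*exp(3*a)/27 + 3*exp(-a)/4


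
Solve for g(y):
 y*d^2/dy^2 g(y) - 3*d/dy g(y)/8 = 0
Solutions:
 g(y) = C1 + C2*y^(11/8)


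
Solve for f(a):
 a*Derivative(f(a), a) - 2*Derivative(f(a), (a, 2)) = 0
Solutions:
 f(a) = C1 + C2*erfi(a/2)


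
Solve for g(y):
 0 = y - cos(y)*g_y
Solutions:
 g(y) = C1 + Integral(y/cos(y), y)


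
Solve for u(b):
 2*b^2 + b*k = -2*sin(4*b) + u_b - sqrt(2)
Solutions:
 u(b) = C1 + 2*b^3/3 + b^2*k/2 + sqrt(2)*b - cos(4*b)/2


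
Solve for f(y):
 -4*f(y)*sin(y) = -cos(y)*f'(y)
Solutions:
 f(y) = C1/cos(y)^4


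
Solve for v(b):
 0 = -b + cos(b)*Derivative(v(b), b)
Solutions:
 v(b) = C1 + Integral(b/cos(b), b)


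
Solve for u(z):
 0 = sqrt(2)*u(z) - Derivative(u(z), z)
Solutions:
 u(z) = C1*exp(sqrt(2)*z)


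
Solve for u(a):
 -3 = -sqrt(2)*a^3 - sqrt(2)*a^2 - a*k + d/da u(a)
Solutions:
 u(a) = C1 + sqrt(2)*a^4/4 + sqrt(2)*a^3/3 + a^2*k/2 - 3*a


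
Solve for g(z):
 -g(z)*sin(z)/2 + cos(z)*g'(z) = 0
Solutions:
 g(z) = C1/sqrt(cos(z))


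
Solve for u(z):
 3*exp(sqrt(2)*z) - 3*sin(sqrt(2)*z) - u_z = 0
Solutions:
 u(z) = C1 + 3*sqrt(2)*exp(sqrt(2)*z)/2 + 3*sqrt(2)*cos(sqrt(2)*z)/2


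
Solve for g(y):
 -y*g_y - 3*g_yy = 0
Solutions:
 g(y) = C1 + C2*erf(sqrt(6)*y/6)


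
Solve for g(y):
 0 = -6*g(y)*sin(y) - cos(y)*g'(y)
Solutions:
 g(y) = C1*cos(y)^6


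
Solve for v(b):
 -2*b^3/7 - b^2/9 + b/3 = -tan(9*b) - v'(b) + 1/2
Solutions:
 v(b) = C1 + b^4/14 + b^3/27 - b^2/6 + b/2 + log(cos(9*b))/9


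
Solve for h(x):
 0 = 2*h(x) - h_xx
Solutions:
 h(x) = C1*exp(-sqrt(2)*x) + C2*exp(sqrt(2)*x)


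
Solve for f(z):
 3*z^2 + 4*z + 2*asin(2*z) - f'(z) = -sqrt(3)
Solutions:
 f(z) = C1 + z^3 + 2*z^2 + 2*z*asin(2*z) + sqrt(3)*z + sqrt(1 - 4*z^2)


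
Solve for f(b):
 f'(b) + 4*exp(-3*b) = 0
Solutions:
 f(b) = C1 + 4*exp(-3*b)/3


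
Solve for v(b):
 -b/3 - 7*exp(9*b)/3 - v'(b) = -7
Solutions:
 v(b) = C1 - b^2/6 + 7*b - 7*exp(9*b)/27


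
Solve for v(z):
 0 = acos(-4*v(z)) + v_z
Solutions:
 Integral(1/acos(-4*_y), (_y, v(z))) = C1 - z


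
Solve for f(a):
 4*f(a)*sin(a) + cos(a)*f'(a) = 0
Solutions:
 f(a) = C1*cos(a)^4


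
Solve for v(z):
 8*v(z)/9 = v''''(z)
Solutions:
 v(z) = C1*exp(-2^(3/4)*sqrt(3)*z/3) + C2*exp(2^(3/4)*sqrt(3)*z/3) + C3*sin(2^(3/4)*sqrt(3)*z/3) + C4*cos(2^(3/4)*sqrt(3)*z/3)


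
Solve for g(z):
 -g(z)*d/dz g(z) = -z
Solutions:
 g(z) = -sqrt(C1 + z^2)
 g(z) = sqrt(C1 + z^2)


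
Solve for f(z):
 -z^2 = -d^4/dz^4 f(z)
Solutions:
 f(z) = C1 + C2*z + C3*z^2 + C4*z^3 + z^6/360


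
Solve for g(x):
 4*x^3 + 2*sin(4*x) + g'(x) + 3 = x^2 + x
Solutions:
 g(x) = C1 - x^4 + x^3/3 + x^2/2 - 3*x + cos(4*x)/2


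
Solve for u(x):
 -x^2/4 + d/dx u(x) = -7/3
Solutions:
 u(x) = C1 + x^3/12 - 7*x/3


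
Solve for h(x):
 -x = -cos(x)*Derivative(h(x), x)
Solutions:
 h(x) = C1 + Integral(x/cos(x), x)


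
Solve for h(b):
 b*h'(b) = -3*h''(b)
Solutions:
 h(b) = C1 + C2*erf(sqrt(6)*b/6)


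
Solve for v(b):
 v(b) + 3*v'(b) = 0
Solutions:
 v(b) = C1*exp(-b/3)


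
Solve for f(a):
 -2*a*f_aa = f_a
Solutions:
 f(a) = C1 + C2*sqrt(a)


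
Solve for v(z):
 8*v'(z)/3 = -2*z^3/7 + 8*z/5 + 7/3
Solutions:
 v(z) = C1 - 3*z^4/112 + 3*z^2/10 + 7*z/8


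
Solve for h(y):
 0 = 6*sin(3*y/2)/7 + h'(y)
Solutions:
 h(y) = C1 + 4*cos(3*y/2)/7


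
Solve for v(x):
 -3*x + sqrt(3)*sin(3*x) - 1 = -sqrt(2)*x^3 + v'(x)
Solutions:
 v(x) = C1 + sqrt(2)*x^4/4 - 3*x^2/2 - x - sqrt(3)*cos(3*x)/3


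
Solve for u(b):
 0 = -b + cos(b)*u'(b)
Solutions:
 u(b) = C1 + Integral(b/cos(b), b)


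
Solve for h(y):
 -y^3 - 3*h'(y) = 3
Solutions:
 h(y) = C1 - y^4/12 - y


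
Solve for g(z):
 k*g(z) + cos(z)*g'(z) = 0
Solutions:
 g(z) = C1*exp(k*(log(sin(z) - 1) - log(sin(z) + 1))/2)


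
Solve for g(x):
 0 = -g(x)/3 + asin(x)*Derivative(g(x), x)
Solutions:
 g(x) = C1*exp(Integral(1/asin(x), x)/3)


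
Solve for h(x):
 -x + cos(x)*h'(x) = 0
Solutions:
 h(x) = C1 + Integral(x/cos(x), x)


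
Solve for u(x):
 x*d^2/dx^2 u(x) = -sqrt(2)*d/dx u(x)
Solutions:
 u(x) = C1 + C2*x^(1 - sqrt(2))


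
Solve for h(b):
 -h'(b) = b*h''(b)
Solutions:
 h(b) = C1 + C2*log(b)


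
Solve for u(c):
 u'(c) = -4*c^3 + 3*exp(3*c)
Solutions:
 u(c) = C1 - c^4 + exp(3*c)


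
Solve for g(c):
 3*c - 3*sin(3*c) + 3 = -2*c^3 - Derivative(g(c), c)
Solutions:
 g(c) = C1 - c^4/2 - 3*c^2/2 - 3*c - cos(3*c)


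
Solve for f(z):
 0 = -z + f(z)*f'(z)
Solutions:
 f(z) = -sqrt(C1 + z^2)
 f(z) = sqrt(C1 + z^2)


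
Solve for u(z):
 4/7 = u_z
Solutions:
 u(z) = C1 + 4*z/7


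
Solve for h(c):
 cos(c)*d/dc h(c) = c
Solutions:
 h(c) = C1 + Integral(c/cos(c), c)


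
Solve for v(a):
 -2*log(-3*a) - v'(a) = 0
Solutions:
 v(a) = C1 - 2*a*log(-a) + 2*a*(1 - log(3))


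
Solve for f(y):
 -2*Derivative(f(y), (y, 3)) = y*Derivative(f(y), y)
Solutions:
 f(y) = C1 + Integral(C2*airyai(-2^(2/3)*y/2) + C3*airybi(-2^(2/3)*y/2), y)


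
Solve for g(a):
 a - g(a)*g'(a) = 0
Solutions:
 g(a) = -sqrt(C1 + a^2)
 g(a) = sqrt(C1 + a^2)


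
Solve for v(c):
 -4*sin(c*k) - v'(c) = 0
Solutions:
 v(c) = C1 + 4*cos(c*k)/k


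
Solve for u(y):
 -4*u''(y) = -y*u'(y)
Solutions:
 u(y) = C1 + C2*erfi(sqrt(2)*y/4)


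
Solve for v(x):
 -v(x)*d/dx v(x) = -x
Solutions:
 v(x) = -sqrt(C1 + x^2)
 v(x) = sqrt(C1 + x^2)


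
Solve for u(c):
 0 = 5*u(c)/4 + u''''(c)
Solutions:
 u(c) = (C1*sin(5^(1/4)*c/2) + C2*cos(5^(1/4)*c/2))*exp(-5^(1/4)*c/2) + (C3*sin(5^(1/4)*c/2) + C4*cos(5^(1/4)*c/2))*exp(5^(1/4)*c/2)


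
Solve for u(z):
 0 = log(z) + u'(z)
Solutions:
 u(z) = C1 - z*log(z) + z


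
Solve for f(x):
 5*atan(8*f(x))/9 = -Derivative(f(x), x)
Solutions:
 Integral(1/atan(8*_y), (_y, f(x))) = C1 - 5*x/9


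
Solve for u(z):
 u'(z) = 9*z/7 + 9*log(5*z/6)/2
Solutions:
 u(z) = C1 + 9*z^2/14 + 9*z*log(z)/2 - 9*z*log(6)/2 - 9*z/2 + 9*z*log(5)/2


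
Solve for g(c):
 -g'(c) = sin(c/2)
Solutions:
 g(c) = C1 + 2*cos(c/2)


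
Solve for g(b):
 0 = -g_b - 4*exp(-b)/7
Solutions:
 g(b) = C1 + 4*exp(-b)/7


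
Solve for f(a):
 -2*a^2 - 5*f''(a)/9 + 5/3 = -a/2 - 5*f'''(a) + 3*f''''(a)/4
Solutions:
 f(a) = C1 + C2*a + C3*exp(2*a*(15 - sqrt(210))/9) + C4*exp(2*a*(sqrt(210) + 15)/9) - 3*a^4/10 - 213*a^3/20 - 28119*a^2/100


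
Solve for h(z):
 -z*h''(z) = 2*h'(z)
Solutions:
 h(z) = C1 + C2/z


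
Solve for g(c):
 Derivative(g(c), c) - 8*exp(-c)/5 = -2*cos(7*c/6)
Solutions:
 g(c) = C1 - 12*sin(7*c/6)/7 - 8*exp(-c)/5


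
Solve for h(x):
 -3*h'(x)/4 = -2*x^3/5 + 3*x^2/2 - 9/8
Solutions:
 h(x) = C1 + 2*x^4/15 - 2*x^3/3 + 3*x/2


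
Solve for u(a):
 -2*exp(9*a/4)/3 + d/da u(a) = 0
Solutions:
 u(a) = C1 + 8*exp(9*a/4)/27


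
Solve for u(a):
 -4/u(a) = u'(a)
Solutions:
 u(a) = -sqrt(C1 - 8*a)
 u(a) = sqrt(C1 - 8*a)


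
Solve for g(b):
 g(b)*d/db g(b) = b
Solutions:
 g(b) = -sqrt(C1 + b^2)
 g(b) = sqrt(C1 + b^2)


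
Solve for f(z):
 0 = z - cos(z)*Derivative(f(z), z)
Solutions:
 f(z) = C1 + Integral(z/cos(z), z)


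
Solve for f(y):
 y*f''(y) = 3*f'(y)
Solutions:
 f(y) = C1 + C2*y^4


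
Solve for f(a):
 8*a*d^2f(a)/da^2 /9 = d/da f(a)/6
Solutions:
 f(a) = C1 + C2*a^(19/16)


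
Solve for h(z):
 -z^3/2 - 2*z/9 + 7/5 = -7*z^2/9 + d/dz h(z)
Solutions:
 h(z) = C1 - z^4/8 + 7*z^3/27 - z^2/9 + 7*z/5


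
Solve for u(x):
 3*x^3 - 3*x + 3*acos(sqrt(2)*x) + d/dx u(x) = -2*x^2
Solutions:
 u(x) = C1 - 3*x^4/4 - 2*x^3/3 + 3*x^2/2 - 3*x*acos(sqrt(2)*x) + 3*sqrt(2)*sqrt(1 - 2*x^2)/2


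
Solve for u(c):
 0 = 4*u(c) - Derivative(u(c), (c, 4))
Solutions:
 u(c) = C1*exp(-sqrt(2)*c) + C2*exp(sqrt(2)*c) + C3*sin(sqrt(2)*c) + C4*cos(sqrt(2)*c)


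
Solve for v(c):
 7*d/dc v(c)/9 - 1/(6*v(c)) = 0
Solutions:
 v(c) = -sqrt(C1 + 21*c)/7
 v(c) = sqrt(C1 + 21*c)/7


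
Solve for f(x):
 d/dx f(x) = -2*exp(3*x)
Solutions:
 f(x) = C1 - 2*exp(3*x)/3


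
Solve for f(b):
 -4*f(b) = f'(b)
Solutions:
 f(b) = C1*exp(-4*b)


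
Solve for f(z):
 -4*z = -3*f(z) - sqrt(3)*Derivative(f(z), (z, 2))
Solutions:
 f(z) = C1*sin(3^(1/4)*z) + C2*cos(3^(1/4)*z) + 4*z/3


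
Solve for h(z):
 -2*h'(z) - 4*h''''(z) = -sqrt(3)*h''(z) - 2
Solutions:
 h(z) = C1 + C2*exp(z*(3^(5/6)/(sqrt(36 - sqrt(3)) + 6)^(1/3) + 3^(2/3)*(sqrt(36 - sqrt(3)) + 6)^(1/3))/12)*sin(z*(-3^(1/6)*(sqrt(36 - sqrt(3)) + 6)^(1/3) + 3^(1/3)/(sqrt(36 - sqrt(3)) + 6)^(1/3))/4) + C3*exp(z*(3^(5/6)/(sqrt(36 - sqrt(3)) + 6)^(1/3) + 3^(2/3)*(sqrt(36 - sqrt(3)) + 6)^(1/3))/12)*cos(z*(-3^(1/6)*(sqrt(36 - sqrt(3)) + 6)^(1/3) + 3^(1/3)/(sqrt(36 - sqrt(3)) + 6)^(1/3))/4) + C4*exp(-z*(3^(5/6)/(sqrt(36 - sqrt(3)) + 6)^(1/3) + 3^(2/3)*(sqrt(36 - sqrt(3)) + 6)^(1/3))/6) + z
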